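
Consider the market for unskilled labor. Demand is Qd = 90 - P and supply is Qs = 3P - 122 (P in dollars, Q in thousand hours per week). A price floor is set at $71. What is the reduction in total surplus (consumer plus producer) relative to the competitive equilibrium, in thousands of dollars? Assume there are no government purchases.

Equilibrium: 90 - P = 3P - 122, so 212 = 4P and P* = 53, Q* = 37.
The floor of 71 is above the equilibrium price 53, so it binds.
At P = 71: Qd = 90 - 71 = 19 and Qs = 3·71 - 122 = 91.
Quantity traded falls to 19. At Q = 19 the demand price is 90 - 19 = 71 and the supply price is (122 + 19)/3 = 47.
Deadweight loss = ½ · (71 - 47) · (37 - 19) = ½ · 24 · 18 = 216.

216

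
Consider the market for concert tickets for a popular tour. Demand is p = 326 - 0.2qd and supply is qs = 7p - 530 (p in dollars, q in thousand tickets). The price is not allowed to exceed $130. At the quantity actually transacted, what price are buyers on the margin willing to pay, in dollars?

Rearranging demand gives qd = 1630 - 5p. Without the control the market clears where 1630 - 5p = 7p - 530, i.e. p* = 180 and q* = 730.
Since 130 < 180, the ceiling is binding.
At p = 130: qd = 1630 - 5·130 = 980 and qs = 7·130 - 530 = 380.
Only 380 units reach the market. On the demand curve, the marginal buyer's willingness to pay at q = 380 is (1630 - 380)/5 = 250.

250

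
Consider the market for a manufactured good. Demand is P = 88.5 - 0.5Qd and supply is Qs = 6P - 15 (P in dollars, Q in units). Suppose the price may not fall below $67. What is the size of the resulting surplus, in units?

Rearranging demand gives Qd = 177 - 2P. Without the control the market clears where 177 - 2P = 6P - 15, i.e. P* = 24 and Q* = 129.
Since 67 > 24, the floor is binding.
At P = 67: Qd = 177 - 2·67 = 43 and Qs = 6·67 - 15 = 387.
Surplus = Qs - Qd = 387 - 43 = 344.

344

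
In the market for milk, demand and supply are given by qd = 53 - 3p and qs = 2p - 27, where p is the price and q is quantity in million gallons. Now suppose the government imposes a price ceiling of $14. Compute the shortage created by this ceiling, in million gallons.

Setting quantity demanded equal to quantity supplied, 53 - 3p = 2p - 27, gives p* = 16 and q* = 5.
The ceiling of 14 is below the equilibrium price 16, so it binds.
At p = 14: qd = 53 - 3·14 = 11 and qs = 2·14 - 27 = 1.
Shortage = qd - qs = 11 - 1 = 10.

10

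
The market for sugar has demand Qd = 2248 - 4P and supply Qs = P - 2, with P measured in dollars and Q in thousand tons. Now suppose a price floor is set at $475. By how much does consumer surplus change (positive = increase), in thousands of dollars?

Without the control the market clears where 2248 - 4P = P - 2, i.e. P* = 450 and Q* = 448.
Because the floor (475) lies above the market-clearing price, it is binding.
At P = 475: Qd = 2248 - 4·475 = 348 and Qs = 475 - 2 = 473.
Consumer surplus without the control is ½ · (562 - 450) · 448 = 25088.
With the floor, consumers buy 348 units at 475, so CS = ½ · (562 - 475) · 348 = 15138.
Change in consumer surplus = 15138 - 25088 = -9950.

-9950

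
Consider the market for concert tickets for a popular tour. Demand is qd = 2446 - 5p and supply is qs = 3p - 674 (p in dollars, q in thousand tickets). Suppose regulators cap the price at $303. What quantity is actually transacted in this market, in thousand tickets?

In a free market, 2446 - 5p = 3p - 674 gives the equilibrium p* = 390, q* = 496.
Because the ceiling (303) lies below the market-clearing price, it is binding.
At p = 303: qd = 2446 - 5·303 = 931 and qs = 3·303 - 674 = 235.
The quantity actually transacted is the short side, supply: 235.

235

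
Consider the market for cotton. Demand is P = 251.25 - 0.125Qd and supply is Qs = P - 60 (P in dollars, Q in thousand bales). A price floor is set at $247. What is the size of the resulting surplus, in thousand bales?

153

Rearranging demand gives Qd = 2010 - 8P. In a free market, 2010 - 8P = P - 60 gives the equilibrium P* = 230, Q* = 170.
Because the floor (247) lies above the market-clearing price, it is binding.
At P = 247: Qd = 2010 - 8·247 = 34 and Qs = 247 - 60 = 187.
Surplus = Qs - Qd = 187 - 34 = 153.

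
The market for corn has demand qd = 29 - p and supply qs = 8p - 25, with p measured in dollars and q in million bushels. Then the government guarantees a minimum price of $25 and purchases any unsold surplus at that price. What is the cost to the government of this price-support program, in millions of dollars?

4275

In a free market, 29 - p = 8p - 25 gives the equilibrium p* = 6, q* = 23.
Because the floor (25) lies above the market-clearing price, it is binding.
At p = 25: qd = 29 - 25 = 4 and qs = 8·25 - 25 = 175.
Surplus = qs - qd = 171.
Government expenditure = surplus × support price = 171 × 25 = 4275.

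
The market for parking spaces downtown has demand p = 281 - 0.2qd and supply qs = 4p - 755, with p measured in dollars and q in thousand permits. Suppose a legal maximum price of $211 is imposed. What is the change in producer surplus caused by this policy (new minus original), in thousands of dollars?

-4263

Rearranging demand gives qd = 1405 - 5p. Without the control the market clears where 1405 - 5p = 4p - 755, i.e. p* = 240 and q* = 205.
Since 211 < 240, the ceiling is binding.
At p = 211: qd = 1405 - 5·211 = 350 and qs = 4·211 - 755 = 89.
Producer surplus without the control is ½ · (240 - 188.75) · 205 = 5253.125.
With the ceiling, producers sell 89 units at 211, so PS = ½ · (211 - 188.75) · 89 = 990.125.
Change in producer surplus = 990.125 - 5253.125 = -4263.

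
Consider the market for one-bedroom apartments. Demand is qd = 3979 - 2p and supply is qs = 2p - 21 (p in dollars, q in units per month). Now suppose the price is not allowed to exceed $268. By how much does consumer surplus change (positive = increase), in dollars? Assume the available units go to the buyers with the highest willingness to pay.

-158844

Equilibrium: 3979 - 2p = 2p - 21, so 4000 = 4p and p* = 1000, q* = 1979.
Since 268 < 1000, the ceiling is binding.
At p = 268: qd = 3979 - 2·268 = 3443 and qs = 2·268 - 21 = 515.
Consumer surplus without the control is ½ · (1989.5 - 1000) · 1979 = 979110.25.
With the ceiling, 515 units are sold at 268 (assume they go to the highest-value buyers). The demand price at q = 515 is 1732, so CS = ½ · [(1989.5 - 268) + (1732 - 268)] · 515 = 820266.25.
Change in consumer surplus = 820266.25 - 979110.25 = -158844.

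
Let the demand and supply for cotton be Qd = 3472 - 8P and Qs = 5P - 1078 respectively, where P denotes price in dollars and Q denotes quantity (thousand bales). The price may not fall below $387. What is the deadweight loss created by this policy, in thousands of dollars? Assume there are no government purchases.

In a free market, 3472 - 8P = 5P - 1078 gives the equilibrium P* = 350, Q* = 672.
The floor of 387 is above the equilibrium price 350, so it binds.
At P = 387: Qd = 3472 - 8·387 = 376 and Qs = 5·387 - 1078 = 857.
Quantity traded falls to 376. At Q = 376 the demand price is (3472 - 376)/8 = 387 and the supply price is (1078 + 376)/5 = 290.8.
Deadweight loss = ½ · (387 - 290.8) · (672 - 376) = ½ · 96.2 · 296 = 14237.6.

14237.6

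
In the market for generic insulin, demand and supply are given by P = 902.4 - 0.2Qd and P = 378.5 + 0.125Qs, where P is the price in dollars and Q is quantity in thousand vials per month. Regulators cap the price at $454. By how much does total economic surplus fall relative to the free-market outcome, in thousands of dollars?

165110.4

Rearranging demand gives Qd = 4512 - 5P; rearranging supply gives Qs = 8P - 3028. Equilibrium: 4512 - 5P = 8P - 3028, so 7540 = 13P and P* = 580, Q* = 1612.
Because the ceiling (454) lies below the market-clearing price, it is binding.
At P = 454: Qd = 4512 - 5·454 = 2242 and Qs = 8·454 - 3028 = 604.
Quantity traded falls to 604. At Q = 604 the demand price is (4512 - 604)/5 = 781.6 and the supply price is (3028 + 604)/8 = 454.
Deadweight loss = ½ · (781.6 - 454) · (1612 - 604) = ½ · 327.6 · 1008 = 165110.4.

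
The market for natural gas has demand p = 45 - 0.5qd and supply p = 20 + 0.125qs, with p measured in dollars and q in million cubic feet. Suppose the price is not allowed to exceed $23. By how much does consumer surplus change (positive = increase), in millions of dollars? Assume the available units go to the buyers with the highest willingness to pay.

Rearranging demand gives qd = 90 - 2p; rearranging supply gives qs = 8p - 160. Without the control the market clears where 90 - 2p = 8p - 160, i.e. p* = 25 and q* = 40.
Since 23 < 25, the ceiling is binding.
At p = 23: qd = 90 - 2·23 = 44 and qs = 8·23 - 160 = 24.
Consumer surplus without the control is ½ · (45 - 25) · 40 = 400.
With the ceiling, 24 units are sold at 23 (assume they go to the highest-value buyers). The demand price at q = 24 is 33, so CS = ½ · [(45 - 23) + (33 - 23)] · 24 = 384.
Change in consumer surplus = 384 - 400 = -16.

-16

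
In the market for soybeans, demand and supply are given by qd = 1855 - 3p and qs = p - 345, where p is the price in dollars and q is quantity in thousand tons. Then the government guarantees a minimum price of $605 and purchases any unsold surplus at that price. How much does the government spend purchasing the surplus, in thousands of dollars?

Without the control the market clears where 1855 - 3p = p - 345, i.e. p* = 550 and q* = 205.
Since 605 > 550, the floor is binding.
At p = 605: qd = 1855 - 3·605 = 40 and qs = 605 - 345 = 260.
Surplus = qs - qd = 220.
Government expenditure = surplus × support price = 220 × 605 = 133100.

133100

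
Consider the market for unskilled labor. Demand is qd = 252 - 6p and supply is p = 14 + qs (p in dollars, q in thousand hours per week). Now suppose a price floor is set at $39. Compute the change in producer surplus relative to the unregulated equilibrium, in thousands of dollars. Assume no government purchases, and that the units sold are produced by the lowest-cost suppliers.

Rearranging supply gives qs = p - 14. Equilibrium: 252 - 6p = p - 14, so 266 = 7p and p* = 38, q* = 24.
The floor of 39 is above the equilibrium price 38, so it binds.
At p = 39: qd = 252 - 6·39 = 18 and qs = 39 - 14 = 25.
Producer surplus without the control is ½ · (38 - 14) · 24 = 288.
With the floor, 18 units are sold at 39. The supply price at q = 18 is 32, so PS = ½ · [(39 - 14) + (39 - 32)] · 18 = 288.
Change in producer surplus = 288 - 288 = 0.

0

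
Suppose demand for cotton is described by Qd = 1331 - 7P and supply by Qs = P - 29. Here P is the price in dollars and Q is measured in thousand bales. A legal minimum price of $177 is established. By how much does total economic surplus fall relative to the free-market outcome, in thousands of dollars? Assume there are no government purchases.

Equilibrium: 1331 - 7P = P - 29, so 1360 = 8P and P* = 170, Q* = 141.
The floor of 177 is above the equilibrium price 170, so it binds.
At P = 177: Qd = 1331 - 7·177 = 92 and Qs = 177 - 29 = 148.
Quantity traded falls to 92. At Q = 92 the demand price is (1331 - 92)/7 = 177 and the supply price is 29 + 92 = 121.
Deadweight loss = ½ · (177 - 121) · (141 - 92) = ½ · 56 · 49 = 1372.

1372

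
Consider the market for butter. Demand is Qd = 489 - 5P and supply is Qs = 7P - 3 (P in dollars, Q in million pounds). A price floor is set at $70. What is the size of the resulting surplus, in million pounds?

348

Setting quantity demanded equal to quantity supplied, 489 - 5P = 7P - 3, gives P* = 41 and Q* = 284.
Since 70 > 41, the floor is binding.
At P = 70: Qd = 489 - 5·70 = 139 and Qs = 7·70 - 3 = 487.
Surplus = Qs - Qd = 487 - 139 = 348.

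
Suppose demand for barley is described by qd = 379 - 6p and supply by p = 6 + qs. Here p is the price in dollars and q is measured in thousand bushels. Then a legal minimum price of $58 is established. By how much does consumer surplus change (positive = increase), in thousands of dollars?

Rearranging supply gives qs = p - 6. In a free market, 379 - 6p = p - 6 gives the equilibrium p* = 55, q* = 49.
Since 58 > 55, the floor is binding.
At p = 58: qd = 379 - 6·58 = 31 and qs = 58 - 6 = 52.
Consumer surplus without the control is ½ · (379/6 - 55) · 49 = 2401/12.
With the floor, consumers buy 31 units at 58, so CS = ½ · (379/6 - 58) · 31 = 961/12.
Change in consumer surplus = 961/12 - 2401/12 = -120.

-120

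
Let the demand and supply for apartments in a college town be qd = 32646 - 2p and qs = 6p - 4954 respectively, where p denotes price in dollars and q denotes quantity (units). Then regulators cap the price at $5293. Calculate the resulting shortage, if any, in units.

Equilibrium: 32646 - 2p = 6p - 4954, so 37600 = 8p and p* = 4700, q* = 23246.
The ceiling of 5293 is above the equilibrium price 4700, so it is not binding; the market clears at p* = 4700, q* = 23246.
Since the control does not bind, there is no shortage.

0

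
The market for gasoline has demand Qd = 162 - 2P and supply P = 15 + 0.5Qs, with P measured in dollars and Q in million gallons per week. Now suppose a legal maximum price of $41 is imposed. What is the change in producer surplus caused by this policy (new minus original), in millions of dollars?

Rearranging supply gives Qs = 2P - 30. Without the control the market clears where 162 - 2P = 2P - 30, i.e. P* = 48 and Q* = 66.
The ceiling of 41 is below the equilibrium price 48, so it binds.
At P = 41: Qd = 162 - 2·41 = 80 and Qs = 2·41 - 30 = 52.
Producer surplus without the control is ½ · (48 - 15) · 66 = 1089.
With the ceiling, producers sell 52 units at 41, so PS = ½ · (41 - 15) · 52 = 676.
Change in producer surplus = 676 - 1089 = -413.

-413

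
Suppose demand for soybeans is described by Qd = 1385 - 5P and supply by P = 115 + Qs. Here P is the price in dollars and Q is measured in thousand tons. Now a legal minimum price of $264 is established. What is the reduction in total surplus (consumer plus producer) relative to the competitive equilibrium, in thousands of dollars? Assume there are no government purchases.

2940

Rearranging supply gives Qs = P - 115. Equilibrium: 1385 - 5P = P - 115, so 1500 = 6P and P* = 250, Q* = 135.
Since 264 > 250, the floor is binding.
At P = 264: Qd = 1385 - 5·264 = 65 and Qs = 264 - 115 = 149.
Quantity traded falls to 65. At Q = 65 the demand price is (1385 - 65)/5 = 264 and the supply price is 115 + 65 = 180.
Deadweight loss = ½ · (264 - 180) · (135 - 65) = ½ · 84 · 70 = 2940.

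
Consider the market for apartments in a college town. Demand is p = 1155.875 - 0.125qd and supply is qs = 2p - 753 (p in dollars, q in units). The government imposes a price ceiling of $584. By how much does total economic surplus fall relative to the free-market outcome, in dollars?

216320

Rearranging demand gives qd = 9247 - 8p. Without the control the market clears where 9247 - 8p = 2p - 753, i.e. p* = 1000 and q* = 1247.
The ceiling of 584 is below the equilibrium price 1000, so it binds.
At p = 584: qd = 9247 - 8·584 = 4575 and qs = 2·584 - 753 = 415.
Quantity traded falls to 415. At q = 415 the demand price is (9247 - 415)/8 = 1104 and the supply price is (753 + 415)/2 = 584.
Deadweight loss = ½ · (1104 - 584) · (1247 - 415) = ½ · 520 · 832 = 216320.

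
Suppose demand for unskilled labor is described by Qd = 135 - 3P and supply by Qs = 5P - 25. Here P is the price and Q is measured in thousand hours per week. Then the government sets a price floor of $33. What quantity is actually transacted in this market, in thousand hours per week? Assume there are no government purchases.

Setting quantity demanded equal to quantity supplied, 135 - 3P = 5P - 25, gives P* = 20 and Q* = 75.
Since 33 > 20, the floor is binding.
At P = 33: Qd = 135 - 3·33 = 36 and Qs = 5·33 - 25 = 140.
The quantity actually transacted is the short side, demand: 36.

36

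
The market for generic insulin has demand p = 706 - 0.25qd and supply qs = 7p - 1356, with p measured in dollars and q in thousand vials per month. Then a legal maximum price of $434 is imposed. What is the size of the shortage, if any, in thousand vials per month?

Rearranging demand gives qd = 2824 - 4p. Equilibrium: 2824 - 4p = 7p - 1356, so 4180 = 11p and p* = 380, q* = 1304.
The ceiling of 434 is above the equilibrium price 380, so it is not binding; the market clears at p* = 380, q* = 1304.
Since the control does not bind, there is no shortage.

0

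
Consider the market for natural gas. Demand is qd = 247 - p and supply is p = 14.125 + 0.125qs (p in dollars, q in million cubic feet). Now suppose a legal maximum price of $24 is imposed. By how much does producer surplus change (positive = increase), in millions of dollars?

Rearranging supply gives qs = 8p - 113. Equilibrium: 247 - p = 8p - 113, so 360 = 9p and p* = 40, q* = 207.
The ceiling of 24 is below the equilibrium price 40, so it binds.
At p = 24: qd = 247 - 24 = 223 and qs = 8·24 - 113 = 79.
Producer surplus without the control is ½ · (40 - 14.125) · 207 = 2678.0625.
With the ceiling, producers sell 79 units at 24, so PS = ½ · (24 - 14.125) · 79 = 390.0625.
Change in producer surplus = 390.0625 - 2678.0625 = -2288.

-2288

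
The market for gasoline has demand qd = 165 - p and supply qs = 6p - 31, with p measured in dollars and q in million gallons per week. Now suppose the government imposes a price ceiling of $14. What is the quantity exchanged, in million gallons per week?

53

Without the control the market clears where 165 - p = 6p - 31, i.e. p* = 28 and q* = 137.
Because the ceiling (14) lies below the market-clearing price, it is binding.
At p = 14: qd = 165 - 14 = 151 and qs = 6·14 - 31 = 53.
The quantity actually transacted is the short side, supply: 53.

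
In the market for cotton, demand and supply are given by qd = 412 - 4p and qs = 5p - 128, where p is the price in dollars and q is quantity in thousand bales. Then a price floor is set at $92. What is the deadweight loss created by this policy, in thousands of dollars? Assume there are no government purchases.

3686.4

In a free market, 412 - 4p = 5p - 128 gives the equilibrium p* = 60, q* = 172.
The floor of 92 is above the equilibrium price 60, so it binds.
At p = 92: qd = 412 - 4·92 = 44 and qs = 5·92 - 128 = 332.
Quantity traded falls to 44. At q = 44 the demand price is (412 - 44)/4 = 92 and the supply price is (128 + 44)/5 = 34.4.
Deadweight loss = ½ · (92 - 34.4) · (172 - 44) = ½ · 57.6 · 128 = 3686.4.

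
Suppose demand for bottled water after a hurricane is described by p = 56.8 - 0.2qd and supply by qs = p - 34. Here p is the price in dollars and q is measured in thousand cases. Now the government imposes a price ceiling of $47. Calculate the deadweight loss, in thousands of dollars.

Rearranging demand gives qd = 284 - 5p. Equilibrium: 284 - 5p = p - 34, so 318 = 6p and p* = 53, q* = 19.
Because the ceiling (47) lies below the market-clearing price, it is binding.
At p = 47: qd = 284 - 5·47 = 49 and qs = 47 - 34 = 13.
Quantity traded falls to 13. At q = 13 the demand price is (284 - 13)/5 = 54.2 and the supply price is 34 + 13 = 47.
Deadweight loss = ½ · (54.2 - 47) · (19 - 13) = ½ · 7.2 · 6 = 21.6.

21.6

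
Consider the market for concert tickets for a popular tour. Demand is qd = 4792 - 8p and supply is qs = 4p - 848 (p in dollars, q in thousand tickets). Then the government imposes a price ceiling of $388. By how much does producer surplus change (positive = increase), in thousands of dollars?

Without the control the market clears where 4792 - 8p = 4p - 848, i.e. p* = 470 and q* = 1032.
Since 388 < 470, the ceiling is binding.
At p = 388: qd = 4792 - 8·388 = 1688 and qs = 4·388 - 848 = 704.
Producer surplus without the control is ½ · (470 - 212) · 1032 = 133128.
With the ceiling, producers sell 704 units at 388, so PS = ½ · (388 - 212) · 704 = 61952.
Change in producer surplus = 61952 - 133128 = -71176.

-71176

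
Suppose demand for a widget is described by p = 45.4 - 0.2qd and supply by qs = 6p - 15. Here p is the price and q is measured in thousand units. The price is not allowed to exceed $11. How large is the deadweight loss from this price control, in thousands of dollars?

798.6

Rearranging demand gives qd = 227 - 5p. Without the control the market clears where 227 - 5p = 6p - 15, i.e. p* = 22 and q* = 117.
Since 11 < 22, the ceiling is binding.
At p = 11: qd = 227 - 5·11 = 172 and qs = 6·11 - 15 = 51.
Quantity traded falls to 51. At q = 51 the demand price is (227 - 51)/5 = 35.2 and the supply price is (15 + 51)/6 = 11.
Deadweight loss = ½ · (35.2 - 11) · (117 - 51) = ½ · 24.2 · 66 = 798.6.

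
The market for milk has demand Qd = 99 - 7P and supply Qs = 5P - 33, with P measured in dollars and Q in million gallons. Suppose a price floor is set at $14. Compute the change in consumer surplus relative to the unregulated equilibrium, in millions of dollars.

-34.5

In a free market, 99 - 7P = 5P - 33 gives the equilibrium P* = 11, Q* = 22.
Because the floor (14) lies above the market-clearing price, it is binding.
At P = 14: Qd = 99 - 7·14 = 1 and Qs = 5·14 - 33 = 37.
Consumer surplus without the control is ½ · (99/7 - 11) · 22 = 242/7.
With the floor, consumers buy 1 units at 14, so CS = ½ · (99/7 - 14) · 1 = 1/14.
Change in consumer surplus = 1/14 - 242/7 = -34.5.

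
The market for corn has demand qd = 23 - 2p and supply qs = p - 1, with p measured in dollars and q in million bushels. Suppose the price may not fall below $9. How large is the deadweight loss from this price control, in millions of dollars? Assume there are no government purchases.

Equilibrium: 23 - 2p = p - 1, so 24 = 3p and p* = 8, q* = 7.
Because the floor (9) lies above the market-clearing price, it is binding.
At p = 9: qd = 23 - 2·9 = 5 and qs = 9 - 1 = 8.
Quantity traded falls to 5. At q = 5 the demand price is (23 - 5)/2 = 9 and the supply price is 1 + 5 = 6.
Deadweight loss = ½ · (9 - 6) · (7 - 5) = ½ · 3 · 2 = 3.

3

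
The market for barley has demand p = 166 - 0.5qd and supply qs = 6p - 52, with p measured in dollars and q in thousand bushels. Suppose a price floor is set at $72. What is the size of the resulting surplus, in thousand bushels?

192

Rearranging demand gives qd = 332 - 2p. Without the control the market clears where 332 - 2p = 6p - 52, i.e. p* = 48 and q* = 236.
The floor of 72 is above the equilibrium price 48, so it binds.
At p = 72: qd = 332 - 2·72 = 188 and qs = 6·72 - 52 = 380.
Surplus = qs - qd = 380 - 188 = 192.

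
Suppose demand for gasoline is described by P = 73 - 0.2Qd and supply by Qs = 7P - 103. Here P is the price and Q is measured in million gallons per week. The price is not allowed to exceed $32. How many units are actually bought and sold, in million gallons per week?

Rearranging demand gives Qd = 365 - 5P. Equilibrium: 365 - 5P = 7P - 103, so 468 = 12P and P* = 39, Q* = 170.
Because the ceiling (32) lies below the market-clearing price, it is binding.
At P = 32: Qd = 365 - 5·32 = 205 and Qs = 7·32 - 103 = 121.
The quantity actually transacted is the short side, supply: 121.

121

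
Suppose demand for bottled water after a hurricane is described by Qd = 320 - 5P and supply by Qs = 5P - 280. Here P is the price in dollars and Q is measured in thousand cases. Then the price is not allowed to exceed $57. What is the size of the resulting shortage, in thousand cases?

Without the control the market clears where 320 - 5P = 5P - 280, i.e. P* = 60 and Q* = 20.
Because the ceiling (57) lies below the market-clearing price, it is binding.
At P = 57: Qd = 320 - 5·57 = 35 and Qs = 5·57 - 280 = 5.
Shortage = Qd - Qs = 35 - 5 = 30.

30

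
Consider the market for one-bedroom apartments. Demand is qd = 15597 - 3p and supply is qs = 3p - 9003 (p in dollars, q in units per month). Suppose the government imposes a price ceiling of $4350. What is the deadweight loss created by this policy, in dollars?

0

In a free market, 15597 - 3p = 3p - 9003 gives the equilibrium p* = 4100, q* = 3297.
Since 4350 is above p* = 4100, the ceiling does not bind and the free-market outcome prevails.
Since the control does not bind, no trades are prevented and deadweight loss is zero.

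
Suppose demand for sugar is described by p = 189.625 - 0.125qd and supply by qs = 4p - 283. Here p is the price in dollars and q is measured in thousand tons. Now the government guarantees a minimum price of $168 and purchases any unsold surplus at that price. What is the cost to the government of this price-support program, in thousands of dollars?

Rearranging demand gives qd = 1517 - 8p. In a free market, 1517 - 8p = 4p - 283 gives the equilibrium p* = 150, q* = 317.
Since 168 > 150, the floor is binding.
At p = 168: qd = 1517 - 8·168 = 173 and qs = 4·168 - 283 = 389.
Surplus = qs - qd = 216.
Government expenditure = surplus × support price = 216 × 168 = 36288.

36288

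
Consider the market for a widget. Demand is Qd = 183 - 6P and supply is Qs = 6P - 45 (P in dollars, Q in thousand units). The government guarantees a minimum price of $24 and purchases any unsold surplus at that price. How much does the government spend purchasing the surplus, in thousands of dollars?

1440

Without the control the market clears where 183 - 6P = 6P - 45, i.e. P* = 19 and Q* = 69.
The floor of 24 is above the equilibrium price 19, so it binds.
At P = 24: Qd = 183 - 6·24 = 39 and Qs = 6·24 - 45 = 99.
Surplus = Qs - Qd = 60.
Government expenditure = surplus × support price = 60 × 24 = 1440.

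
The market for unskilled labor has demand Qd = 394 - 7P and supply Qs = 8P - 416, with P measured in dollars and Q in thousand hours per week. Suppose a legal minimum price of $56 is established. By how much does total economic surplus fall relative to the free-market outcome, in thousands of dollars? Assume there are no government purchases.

Equilibrium: 394 - 7P = 8P - 416, so 810 = 15P and P* = 54, Q* = 16.
Because the floor (56) lies above the market-clearing price, it is binding.
At P = 56: Qd = 394 - 7·56 = 2 and Qs = 8·56 - 416 = 32.
Quantity traded falls to 2. At Q = 2 the demand price is (394 - 2)/7 = 56 and the supply price is (416 + 2)/8 = 52.25.
Deadweight loss = ½ · (56 - 52.25) · (16 - 2) = ½ · 3.75 · 14 = 26.25.

26.25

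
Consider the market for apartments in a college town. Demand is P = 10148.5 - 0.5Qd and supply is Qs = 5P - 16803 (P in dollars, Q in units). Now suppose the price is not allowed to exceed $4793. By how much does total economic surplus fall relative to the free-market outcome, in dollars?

2249178.75

Rearranging demand gives Qd = 20297 - 2P. Without the control the market clears where 20297 - 2P = 5P - 16803, i.e. P* = 5300 and Q* = 9697.
Since 4793 < 5300, the ceiling is binding.
At P = 4793: Qd = 20297 - 2·4793 = 10711 and Qs = 5·4793 - 16803 = 7162.
Quantity traded falls to 7162. At Q = 7162 the demand price is (20297 - 7162)/2 = 6567.5 and the supply price is (16803 + 7162)/5 = 4793.
Deadweight loss = ½ · (6567.5 - 4793) · (9697 - 7162) = ½ · 1774.5 · 2535 = 2249178.75.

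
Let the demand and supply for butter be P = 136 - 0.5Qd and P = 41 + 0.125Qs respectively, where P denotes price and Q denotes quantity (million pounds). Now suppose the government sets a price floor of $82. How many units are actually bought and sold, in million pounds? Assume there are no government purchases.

Rearranging demand gives Qd = 272 - 2P; rearranging supply gives Qs = 8P - 328. Setting quantity demanded equal to quantity supplied, 272 - 2P = 8P - 328, gives P* = 60 and Q* = 152.
Because the floor (82) lies above the market-clearing price, it is binding.
At P = 82: Qd = 272 - 2·82 = 108 and Qs = 8·82 - 328 = 328.
The quantity actually transacted is the short side, demand: 108.

108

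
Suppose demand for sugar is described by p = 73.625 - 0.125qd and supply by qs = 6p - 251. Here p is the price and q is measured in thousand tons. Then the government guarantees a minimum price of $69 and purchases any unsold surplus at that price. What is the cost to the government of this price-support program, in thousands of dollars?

Rearranging demand gives qd = 589 - 8p. Without the control the market clears where 589 - 8p = 6p - 251, i.e. p* = 60 and q* = 109.
The floor of 69 is above the equilibrium price 60, so it binds.
At p = 69: qd = 589 - 8·69 = 37 and qs = 6·69 - 251 = 163.
Surplus = qs - qd = 126.
Government expenditure = surplus × support price = 126 × 69 = 8694.

8694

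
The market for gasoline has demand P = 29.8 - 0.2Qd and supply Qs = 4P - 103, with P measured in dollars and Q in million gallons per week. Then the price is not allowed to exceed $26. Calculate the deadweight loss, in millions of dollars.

14.4

Rearranging demand gives Qd = 149 - 5P. Equilibrium: 149 - 5P = 4P - 103, so 252 = 9P and P* = 28, Q* = 9.
The ceiling of 26 is below the equilibrium price 28, so it binds.
At P = 26: Qd = 149 - 5·26 = 19 and Qs = 4·26 - 103 = 1.
Quantity traded falls to 1. At Q = 1 the demand price is (149 - 1)/5 = 29.6 and the supply price is (103 + 1)/4 = 26.
Deadweight loss = ½ · (29.6 - 26) · (9 - 1) = ½ · 3.6 · 8 = 14.4.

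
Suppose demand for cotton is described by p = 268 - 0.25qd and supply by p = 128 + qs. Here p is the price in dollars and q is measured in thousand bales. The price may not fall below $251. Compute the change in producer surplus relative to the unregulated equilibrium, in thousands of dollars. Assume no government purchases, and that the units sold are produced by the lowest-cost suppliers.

-220

Rearranging demand gives qd = 1072 - 4p; rearranging supply gives qs = p - 128. Without the control the market clears where 1072 - 4p = p - 128, i.e. p* = 240 and q* = 112.
Since 251 > 240, the floor is binding.
At p = 251: qd = 1072 - 4·251 = 68 and qs = 251 - 128 = 123.
Producer surplus without the control is ½ · (240 - 128) · 112 = 6272.
With the floor, 68 units are sold at 251. The supply price at q = 68 is 196, so PS = ½ · [(251 - 128) + (251 - 196)] · 68 = 6052.
Change in producer surplus = 6052 - 6272 = -220.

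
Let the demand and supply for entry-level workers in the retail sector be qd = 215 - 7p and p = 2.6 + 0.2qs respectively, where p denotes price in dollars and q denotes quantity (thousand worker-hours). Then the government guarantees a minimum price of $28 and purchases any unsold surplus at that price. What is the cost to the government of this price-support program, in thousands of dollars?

3024

Rearranging supply gives qs = 5p - 13. In a free market, 215 - 7p = 5p - 13 gives the equilibrium p* = 19, q* = 82.
Because the floor (28) lies above the market-clearing price, it is binding.
At p = 28: qd = 215 - 7·28 = 19 and qs = 5·28 - 13 = 127.
Surplus = qs - qd = 108.
Government expenditure = surplus × support price = 108 × 28 = 3024.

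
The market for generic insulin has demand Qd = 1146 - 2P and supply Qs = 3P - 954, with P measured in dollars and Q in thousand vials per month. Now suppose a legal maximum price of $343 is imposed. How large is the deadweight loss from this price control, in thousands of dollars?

Equilibrium: 1146 - 2P = 3P - 954, so 2100 = 5P and P* = 420, Q* = 306.
Since 343 < 420, the ceiling is binding.
At P = 343: Qd = 1146 - 2·343 = 460 and Qs = 3·343 - 954 = 75.
Quantity traded falls to 75. At Q = 75 the demand price is (1146 - 75)/2 = 535.5 and the supply price is (954 + 75)/3 = 343.
Deadweight loss = ½ · (535.5 - 343) · (306 - 75) = ½ · 192.5 · 231 = 22233.75.

22233.75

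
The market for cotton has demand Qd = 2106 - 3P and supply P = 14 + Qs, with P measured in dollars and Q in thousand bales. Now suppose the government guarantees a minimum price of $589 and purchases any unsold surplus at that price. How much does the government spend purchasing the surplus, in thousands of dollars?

139004

Rearranging supply gives Qs = P - 14. In a free market, 2106 - 3P = P - 14 gives the equilibrium P* = 530, Q* = 516.
Since 589 > 530, the floor is binding.
At P = 589: Qd = 2106 - 3·589 = 339 and Qs = 589 - 14 = 575.
Surplus = Qs - Qd = 236.
Government expenditure = surplus × support price = 236 × 589 = 139004.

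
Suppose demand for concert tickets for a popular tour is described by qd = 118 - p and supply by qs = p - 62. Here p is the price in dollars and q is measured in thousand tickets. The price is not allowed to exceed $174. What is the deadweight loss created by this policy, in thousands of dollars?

0

In a free market, 118 - p = p - 62 gives the equilibrium p* = 90, q* = 28.
The ceiling of 174 is above the equilibrium price 90, so it is not binding; the market clears at p* = 90, q* = 28.
Since the control does not bind, no trades are prevented and deadweight loss is zero.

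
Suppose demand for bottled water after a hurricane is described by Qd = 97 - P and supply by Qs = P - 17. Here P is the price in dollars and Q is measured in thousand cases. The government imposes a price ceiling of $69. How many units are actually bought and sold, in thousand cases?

Without the control the market clears where 97 - P = P - 17, i.e. P* = 57 and Q* = 40.
The ceiling of 69 is above the equilibrium price 57, so it is not binding; the market clears at P* = 57, Q* = 40.

40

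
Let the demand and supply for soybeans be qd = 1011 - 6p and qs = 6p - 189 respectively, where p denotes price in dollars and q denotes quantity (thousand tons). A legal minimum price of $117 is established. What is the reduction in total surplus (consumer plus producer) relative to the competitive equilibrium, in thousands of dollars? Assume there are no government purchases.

1734

In a free market, 1011 - 6p = 6p - 189 gives the equilibrium p* = 100, q* = 411.
Since 117 > 100, the floor is binding.
At p = 117: qd = 1011 - 6·117 = 309 and qs = 6·117 - 189 = 513.
Quantity traded falls to 309. At q = 309 the demand price is (1011 - 309)/6 = 117 and the supply price is (189 + 309)/6 = 83.
Deadweight loss = ½ · (117 - 83) · (411 - 309) = ½ · 34 · 102 = 1734.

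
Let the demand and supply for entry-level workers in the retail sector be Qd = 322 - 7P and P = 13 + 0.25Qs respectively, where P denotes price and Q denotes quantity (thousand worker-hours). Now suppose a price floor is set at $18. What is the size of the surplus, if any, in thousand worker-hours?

0

Rearranging supply gives Qs = 4P - 52. Setting quantity demanded equal to quantity supplied, 322 - 7P = 4P - 52, gives P* = 34 and Q* = 84.
The floor of 18 is below the equilibrium price 34, so it is not binding; the market clears at P* = 34, Q* = 84.
Since the control does not bind, there is no surplus.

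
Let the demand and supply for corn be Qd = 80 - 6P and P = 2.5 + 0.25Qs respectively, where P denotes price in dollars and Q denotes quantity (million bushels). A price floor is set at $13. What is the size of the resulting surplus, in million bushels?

40

Rearranging supply gives Qs = 4P - 10. Equilibrium: 80 - 6P = 4P - 10, so 90 = 10P and P* = 9, Q* = 26.
Because the floor (13) lies above the market-clearing price, it is binding.
At P = 13: Qd = 80 - 6·13 = 2 and Qs = 4·13 - 10 = 42.
Surplus = Qs - Qd = 42 - 2 = 40.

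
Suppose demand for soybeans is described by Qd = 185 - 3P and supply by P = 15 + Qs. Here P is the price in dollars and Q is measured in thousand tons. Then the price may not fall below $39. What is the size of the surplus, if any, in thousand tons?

Rearranging supply gives Qs = P - 15. Setting quantity demanded equal to quantity supplied, 185 - 3P = P - 15, gives P* = 50 and Q* = 35.
Since 39 is below P* = 50, the floor does not bind and the free-market outcome prevails.
Since the control does not bind, there is no surplus.

0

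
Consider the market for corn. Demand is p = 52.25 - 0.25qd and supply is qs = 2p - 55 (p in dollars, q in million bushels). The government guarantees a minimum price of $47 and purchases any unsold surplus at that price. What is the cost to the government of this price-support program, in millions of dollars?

846

Rearranging demand gives qd = 209 - 4p. Equilibrium: 209 - 4p = 2p - 55, so 264 = 6p and p* = 44, q* = 33.
Because the floor (47) lies above the market-clearing price, it is binding.
At p = 47: qd = 209 - 4·47 = 21 and qs = 2·47 - 55 = 39.
Surplus = qs - qd = 18.
Government expenditure = surplus × support price = 18 × 47 = 846.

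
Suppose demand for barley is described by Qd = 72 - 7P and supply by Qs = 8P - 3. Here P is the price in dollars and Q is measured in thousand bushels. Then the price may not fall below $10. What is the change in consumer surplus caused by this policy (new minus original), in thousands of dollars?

In a free market, 72 - 7P = 8P - 3 gives the equilibrium P* = 5, Q* = 37.
Because the floor (10) lies above the market-clearing price, it is binding.
At P = 10: Qd = 72 - 7·10 = 2 and Qs = 8·10 - 3 = 77.
Consumer surplus without the control is ½ · (72/7 - 5) · 37 = 1369/14.
With the floor, consumers buy 2 units at 10, so CS = ½ · (72/7 - 10) · 2 = 2/7.
Change in consumer surplus = 2/7 - 1369/14 = -97.5.

-97.5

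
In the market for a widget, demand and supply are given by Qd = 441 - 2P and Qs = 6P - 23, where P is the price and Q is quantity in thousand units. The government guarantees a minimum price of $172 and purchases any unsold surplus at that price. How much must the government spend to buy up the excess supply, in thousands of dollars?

156864

Setting quantity demanded equal to quantity supplied, 441 - 2P = 6P - 23, gives P* = 58 and Q* = 325.
Because the floor (172) lies above the market-clearing price, it is binding.
At P = 172: Qd = 441 - 2·172 = 97 and Qs = 6·172 - 23 = 1009.
Surplus = Qs - Qd = 912.
Government expenditure = surplus × support price = 912 × 172 = 156864.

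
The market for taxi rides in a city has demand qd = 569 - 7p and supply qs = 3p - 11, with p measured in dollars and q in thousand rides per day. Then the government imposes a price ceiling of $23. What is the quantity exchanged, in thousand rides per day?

Setting quantity demanded equal to quantity supplied, 569 - 7p = 3p - 11, gives p* = 58 and q* = 163.
The ceiling of 23 is below the equilibrium price 58, so it binds.
At p = 23: qd = 569 - 7·23 = 408 and qs = 3·23 - 11 = 58.
The quantity actually transacted is the short side, supply: 58.

58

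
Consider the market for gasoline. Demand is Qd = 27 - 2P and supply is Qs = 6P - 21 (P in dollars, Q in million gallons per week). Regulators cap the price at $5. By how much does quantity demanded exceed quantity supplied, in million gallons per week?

Equilibrium: 27 - 2P = 6P - 21, so 48 = 8P and P* = 6, Q* = 15.
Since 5 < 6, the ceiling is binding.
At P = 5: Qd = 27 - 2·5 = 17 and Qs = 6·5 - 21 = 9.
Shortage = Qd - Qs = 17 - 9 = 8.

8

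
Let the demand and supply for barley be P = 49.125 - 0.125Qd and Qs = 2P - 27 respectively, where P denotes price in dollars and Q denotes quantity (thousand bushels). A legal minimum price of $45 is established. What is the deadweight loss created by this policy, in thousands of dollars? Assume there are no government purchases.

180

Rearranging demand gives Qd = 393 - 8P. Setting quantity demanded equal to quantity supplied, 393 - 8P = 2P - 27, gives P* = 42 and Q* = 57.
Because the floor (45) lies above the market-clearing price, it is binding.
At P = 45: Qd = 393 - 8·45 = 33 and Qs = 2·45 - 27 = 63.
Quantity traded falls to 33. At Q = 33 the demand price is (393 - 33)/8 = 45 and the supply price is (27 + 33)/2 = 30.
Deadweight loss = ½ · (45 - 30) · (57 - 33) = ½ · 15 · 24 = 180.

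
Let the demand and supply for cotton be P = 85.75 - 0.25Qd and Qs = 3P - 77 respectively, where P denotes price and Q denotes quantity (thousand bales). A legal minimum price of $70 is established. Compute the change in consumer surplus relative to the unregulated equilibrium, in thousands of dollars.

Rearranging demand gives Qd = 343 - 4P. Setting quantity demanded equal to quantity supplied, 343 - 4P = 3P - 77, gives P* = 60 and Q* = 103.
The floor of 70 is above the equilibrium price 60, so it binds.
At P = 70: Qd = 343 - 4·70 = 63 and Qs = 3·70 - 77 = 133.
Consumer surplus without the control is ½ · (85.75 - 60) · 103 = 1326.125.
With the floor, consumers buy 63 units at 70, so CS = ½ · (85.75 - 70) · 63 = 496.125.
Change in consumer surplus = 496.125 - 1326.125 = -830.

-830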